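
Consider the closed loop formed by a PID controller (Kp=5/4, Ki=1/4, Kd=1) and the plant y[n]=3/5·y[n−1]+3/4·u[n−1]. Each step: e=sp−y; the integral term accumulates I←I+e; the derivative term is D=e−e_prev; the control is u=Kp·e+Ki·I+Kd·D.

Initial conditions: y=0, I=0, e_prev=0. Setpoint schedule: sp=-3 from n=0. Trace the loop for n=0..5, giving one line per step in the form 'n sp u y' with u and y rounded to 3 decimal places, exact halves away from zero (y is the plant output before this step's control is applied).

(exact arithmetic carried between steps; '≈' marks a value shown rounded to 6 d.p. or computed from one; I and e_prev carry over from the previous line; the table rounds u and y to 3 d.p., halves away from zero)
n=0: y=0, sp=-3, e=sp−y=-3; I=-3, D=e−e_prev=-3; u=5/4·(-3)+1/4·(-3)+1·(-3)=-7.5; next y=3/5·0+3/4·(-7.5)=-5.625
n=1: y=-5.625, sp=-3, e=sp−y=2.625; I=-0.375, D=e−e_prev=5.625; u=5/4·2.625+1/4·(-0.375)+1·5.625=8.8125; next y=3/5·(-5.625)+3/4·8.8125=3.234375
n=2: y=3.234375, sp=-3, e=sp−y=-6.234375; I=-6.609375, D=e−e_prev=-8.859375; u=5/4·(-6.234375)+1/4·(-6.609375)+1·(-8.859375)≈-18.304688; next y=3/5·3.234375+3/4·(-18.304688)≈-11.787891
n=3: y≈-11.787891, sp=-3, e=sp−y≈8.787891; I≈2.178516, D=e−e_prev≈15.022266; u=5/4·8.787891+1/4·2.178516+1·15.022266≈26.551758; next y=3/5·(-11.787891)+3/4·26.551758≈12.841084
n=4: y≈12.841084, sp=-3, e=sp−y≈-15.841084; I≈-13.662568, D=e−e_prev≈-24.628975; u=5/4·(-15.841084)+1/4·(-13.662568)+1·(-24.628975)≈-47.845972; next y=3/5·12.841084+3/4·(-47.845972)≈-28.179828
n=5: y≈-28.179828, sp=-3, e=sp−y≈25.179828; I≈11.517260, D=e−e_prev≈41.020912; u=5/4·25.179828+1/4·11.517260+1·41.020912≈75.375013; next y=3/5·(-28.179828)+3/4·75.375013≈39.623363

0 -3 -7.500 0.000
1 -3 8.813 -5.625
2 -3 -18.305 3.234
3 -3 26.552 -11.788
4 -3 -47.846 12.841
5 -3 75.375 -28.180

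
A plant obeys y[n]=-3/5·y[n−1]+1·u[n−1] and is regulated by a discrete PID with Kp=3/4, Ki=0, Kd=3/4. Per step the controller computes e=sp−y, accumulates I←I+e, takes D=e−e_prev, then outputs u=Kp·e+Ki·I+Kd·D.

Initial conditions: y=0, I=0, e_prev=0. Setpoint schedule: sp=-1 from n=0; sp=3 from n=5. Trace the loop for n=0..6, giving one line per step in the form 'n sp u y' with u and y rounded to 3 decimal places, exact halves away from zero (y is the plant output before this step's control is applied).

0 -1 -1.500 0.000
1 -1 1.500 -1.500
2 -1 -5.475 2.400
3 -1 11.423 -6.915
4 -1 -29.294 15.572
5 3 74.883 -38.636
6 3 -173.825 98.065

(exact arithmetic carried between steps; '≈' marks a value shown rounded to 6 d.p. or computed from one; I and e_prev carry over from the previous line; the table rounds u and y to 3 d.p., halves away from zero)
n=0: y=0, sp=-1, e=sp−y=-1; I=-1, D=e−e_prev=-1; u=3/4·(-1)+0·(-1)+3/4·(-1)=-1.5; next y=-3/5·0+1·(-1.5)=-1.5
n=1: y=-1.5, sp=-1, e=sp−y=0.5; I=-0.5, D=e−e_prev=1.5; u=3/4·0.5+0·(-0.5)+3/4·1.5=1.5; next y=-3/5·(-1.5)+1·1.5=2.4
n=2: y=2.4, sp=-1, e=sp−y=-3.4; I=-3.9, D=e−e_prev=-3.9; u=3/4·(-3.4)+0·(-3.9)+3/4·(-3.9)=-5.475; next y=-3/5·2.4+1·(-5.475)=-6.915
n=3: y=-6.915, sp=-1, e=sp−y=5.915; I=2.015, D=e−e_prev=9.315; u=3/4·5.915+0·2.015+3/4·9.315=11.4225; next y=-3/5·(-6.915)+1·11.4225=15.5715
n=4: y=15.5715, sp=-1, e=sp−y=-16.5715; I=-14.5565, D=e−e_prev=-22.4865; u=3/4·(-16.5715)+0·(-14.5565)+3/4·(-22.4865)=-29.2935; next y=-3/5·15.5715+1·(-29.2935)=-38.6364
n=5: y=-38.6364, sp=3, e=sp−y=41.6364; I=27.0799, D=e−e_prev=58.2079; u=3/4·41.6364+0·27.0799+3/4·58.2079=74.883225; next y=-3/5·(-38.6364)+1·74.883225=98.065065
n=6: y=98.065065, sp=3, e=sp−y=-95.065065; I=-67.985165, D=e−e_prev=-136.701465; u=3/4·(-95.065065)+0·(-67.985165)+3/4·(-136.701465)≈-173.824898; next y=-3/5·98.065065+1·(-173.824898)≈-232.663937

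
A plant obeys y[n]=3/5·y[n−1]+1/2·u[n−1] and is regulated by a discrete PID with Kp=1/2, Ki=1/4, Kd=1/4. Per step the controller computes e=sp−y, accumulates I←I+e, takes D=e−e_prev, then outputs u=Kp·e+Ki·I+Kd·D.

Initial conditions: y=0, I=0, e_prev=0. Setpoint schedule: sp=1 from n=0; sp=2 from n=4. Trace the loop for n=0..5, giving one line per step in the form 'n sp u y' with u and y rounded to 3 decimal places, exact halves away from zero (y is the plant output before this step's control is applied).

(exact arithmetic carried between steps; '≈' marks a value shown rounded to 6 d.p. or computed from one; I and e_prev carry over from the previous line; the table rounds u and y to 3 d.p., halves away from zero)
n=0: y=0, sp=1, e=sp−y=1; I=1, D=e−e_prev=1; u=1/2·1+1/4·1+1/4·1=1; next y=3/5·0+1/2·1=0.5
n=1: y=0.5, sp=1, e=sp−y=0.5; I=1.5, D=e−e_prev=-0.5; u=1/2·0.5+1/4·1.5+1/4·(-0.5)=0.5; next y=3/5·0.5+1/2·0.5=0.55
n=2: y=0.55, sp=1, e=sp−y=0.45; I=1.95, D=e−e_prev=-0.05; u=1/2·0.45+1/4·1.95+1/4·(-0.05)=0.7; next y=3/5·0.55+1/2·0.7=0.68
n=3: y=0.68, sp=1, e=sp−y=0.32; I=2.27, D=e−e_prev=-0.13; u=1/2·0.32+1/4·2.27+1/4·(-0.13)=0.695; next y=3/5·0.68+1/2·0.695=0.7555
n=4: y=0.7555, sp=2, e=sp−y=1.2445; I=3.5145, D=e−e_prev=0.9245; u=1/2·1.2445+1/4·3.5145+1/4·0.9245=1.732; next y=3/5·0.7555+1/2·1.732=1.3193
n=5: y=1.3193, sp=2, e=sp−y=0.6807; I=4.1952, D=e−e_prev=-0.5638; u=1/2·0.6807+1/4·4.1952+1/4·(-0.5638)=1.2482; next y=3/5·1.3193+1/2·1.2482=1.41568

0 1 1.000 0.000
1 1 0.500 0.500
2 1 0.700 0.550
3 1 0.695 0.680
4 2 1.732 0.756
5 2 1.248 1.319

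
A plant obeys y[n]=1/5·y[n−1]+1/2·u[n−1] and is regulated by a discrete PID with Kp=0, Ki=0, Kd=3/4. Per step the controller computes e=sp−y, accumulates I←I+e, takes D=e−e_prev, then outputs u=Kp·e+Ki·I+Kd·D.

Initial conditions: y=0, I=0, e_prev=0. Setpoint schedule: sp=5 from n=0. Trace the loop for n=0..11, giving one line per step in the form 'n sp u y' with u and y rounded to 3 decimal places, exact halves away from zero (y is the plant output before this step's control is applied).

0 5 3.750 0.000
1 5 -1.406 1.875
2 5 1.652 -0.328
3 5 -0.817 0.761
4 5 0.763 -0.256
5 5 -0.440 0.330
6 5 0.363 -0.154
7 5 -0.228 0.151
8 5 0.176 -0.084
9 5 -0.116 0.071
10 5 0.086 -0.044
11 5 -0.059 0.034

(exact arithmetic carried between steps; '≈' marks a value shown rounded to 6 d.p. or computed from one; I and e_prev carry over from the previous line; the table rounds u and y to 3 d.p., halves away from zero)
n=0: y=0, sp=5, e=sp−y=5; I=5, D=e−e_prev=5; u=0·5+0·5+3/4·5=3.75; next y=1/5·0+1/2·3.75=1.875
n=1: y=1.875, sp=5, e=sp−y=3.125; I=8.125, D=e−e_prev=-1.875; u=0·3.125+0·8.125+3/4·(-1.875)=-1.40625; next y=1/5·1.875+1/2·(-1.40625)=-0.328125
n=2: y=-0.328125, sp=5, e=sp−y=5.328125; I=13.453125, D=e−e_prev=2.203125; u=0·5.328125+0·13.453125+3/4·2.203125≈1.652344; next y=1/5·(-0.328125)+1/2·1.652344≈0.760547
n=3: y≈0.760547, sp=5, e=sp−y≈4.239453; I≈17.692578, D=e−e_prev≈-1.088672; u=0·4.239453+0·17.692578+3/4·(-1.088672)≈-0.816504; next y=1/5·0.760547+1/2·(-0.816504)≈-0.256143
n=4: y≈-0.256143, sp=5, e=sp−y≈5.256143; I≈22.948721, D=e−e_prev≈1.016689; u=0·5.256143+0·22.948721+3/4·1.016689≈0.762517; next y=1/5·(-0.256143)+1/2·0.762517≈0.330030
n=5: y≈0.330030, sp=5, e=sp−y≈4.669970; I≈27.618691, D=e−e_prev≈-0.586173; u=0·4.669970+0·27.618691+3/4·(-0.586173)≈-0.439629; next y=1/5·0.330030+1/2·(-0.439629)≈-0.153809
n=6: y≈-0.153809, sp=5, e=sp−y≈5.153809; I≈32.772499, D=e−e_prev≈0.483839; u=0·5.153809+0·32.772499+3/4·0.483839≈0.362879; next y=1/5·(-0.153809)+1/2·0.362879≈0.150678
n=7: y≈0.150678, sp=5, e=sp−y≈4.849322; I≈37.621822, D=e−e_prev≈-0.304487; u=0·4.849322+0·37.621822+3/4·(-0.304487)≈-0.228365; next y=1/5·0.150678+1/2·(-0.228365)≈-0.084047
n=8: y≈-0.084047, sp=5, e=sp−y≈5.084047; I≈42.705868, D=e−e_prev≈0.234725; u=0·5.084047+0·42.705868+3/4·0.234725≈0.176044; next y=1/5·(-0.084047)+1/2·0.176044≈0.071212
n=9: y≈0.071212, sp=5, e=sp−y≈4.928788; I≈47.634656, D=e−e_prev≈-0.155259; u=0·4.928788+0·47.634656+3/4·(-0.155259)≈-0.116444; next y=1/5·0.071212+1/2·(-0.116444)≈-0.043980
n=10: y≈-0.043980, sp=5, e=sp−y≈5.043980; I≈52.678636, D=e−e_prev≈0.115192; u=0·5.043980+0·52.678636+3/4·0.115192≈0.086394; next y=1/5·(-0.043980)+1/2·0.086394≈0.034401
n=11: y≈0.034401, sp=5, e=sp−y≈4.965599; I≈57.644235, D=e−e_prev≈-0.078381; u=0·4.965599+0·57.644235+3/4·(-0.078381)≈-0.058786; next y=1/5·0.034401+1/2·(-0.058786)≈-0.022513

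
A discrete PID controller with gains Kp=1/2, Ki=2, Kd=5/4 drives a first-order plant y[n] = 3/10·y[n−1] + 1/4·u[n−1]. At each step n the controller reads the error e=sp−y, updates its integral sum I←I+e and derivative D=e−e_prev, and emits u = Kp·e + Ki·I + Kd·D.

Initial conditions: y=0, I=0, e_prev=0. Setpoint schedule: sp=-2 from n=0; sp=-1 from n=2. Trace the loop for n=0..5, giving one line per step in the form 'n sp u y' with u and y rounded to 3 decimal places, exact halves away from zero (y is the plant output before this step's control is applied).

(exact arithmetic carried between steps; '≈' marks a value shown rounded to 6 d.p. or computed from one; I and e_prev carry over from the previous line; the table rounds u and y to 3 d.p., halves away from zero)
n=0: y=0, sp=-2, e=sp−y=-2; I=-2, D=e−e_prev=-2; u=1/2·(-2)+2·(-2)+5/4·(-2)=-7.5; next y=3/10·0+1/4·(-7.5)=-1.875
n=1: y=-1.875, sp=-2, e=sp−y=-0.125; I=-2.125, D=e−e_prev=1.875; u=1/2·(-0.125)+2·(-2.125)+5/4·1.875=-1.96875; next y=3/10·(-1.875)+1/4·(-1.96875)≈-1.054688
n=2: y≈-1.054688, sp=-1, e=sp−y≈0.054688; I≈-2.070313, D=e−e_prev≈0.179688; u=1/2·0.054688+2·(-2.070313)+5/4·0.179688≈-3.888672; next y=3/10·(-1.054688)+1/4·(-3.888672)≈-1.288574
n=3: y≈-1.288574, sp=-1, e=sp−y≈0.288574; I≈-1.781738, D=e−e_prev≈0.233887; u=1/2·0.288574+2·(-1.781738)+5/4·0.233887≈-3.126831; next y=3/10·(-1.288574)+1/4·(-3.126831)≈-1.168280
n=4: y≈-1.168280, sp=-1, e=sp−y≈0.168280; I≈-1.613458, D=e−e_prev≈-0.120294; u=1/2·0.168280+2·(-1.613458)+5/4·(-0.120294)≈-3.293144; next y=3/10·(-1.168280)+1/4·(-3.293144)≈-1.173770
n=5: y≈-1.173770, sp=-1, e=sp−y≈0.173770; I≈-1.439688, D=e−e_prev≈0.005490; u=1/2·0.173770+2·(-1.439688)+5/4·0.005490≈-2.785629; next y=3/10·(-1.173770)+1/4·(-2.785629)≈-1.048538

0 -2 -7.500 0.000
1 -2 -1.969 -1.875
2 -1 -3.889 -1.055
3 -1 -3.127 -1.289
4 -1 -3.293 -1.168
5 -1 -2.786 -1.174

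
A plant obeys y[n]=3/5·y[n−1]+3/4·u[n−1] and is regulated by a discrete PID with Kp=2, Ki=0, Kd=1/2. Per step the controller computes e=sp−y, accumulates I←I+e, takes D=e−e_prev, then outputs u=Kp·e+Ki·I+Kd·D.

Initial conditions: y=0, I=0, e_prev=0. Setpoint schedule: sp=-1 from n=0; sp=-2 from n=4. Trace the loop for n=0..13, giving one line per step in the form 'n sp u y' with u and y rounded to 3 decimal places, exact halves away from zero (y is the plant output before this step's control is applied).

(exact arithmetic carried between steps; '≈' marks a value shown rounded to 6 d.p. or computed from one; I and e_prev carry over from the previous line; the table rounds u and y to 3 d.p., halves away from zero)
n=0: y=0, sp=-1, e=sp−y=-1; I=-1, D=e−e_prev=-1; u=2·(-1)+0·(-1)+1/2·(-1)=-2.5; next y=3/5·0+3/4·(-2.5)=-1.875
n=1: y=-1.875, sp=-1, e=sp−y=0.875; I=-0.125, D=e−e_prev=1.875; u=2·0.875+0·(-0.125)+1/2·1.875=2.6875; next y=3/5·(-1.875)+3/4·2.6875=0.890625
n=2: y=0.890625, sp=-1, e=sp−y=-1.890625; I=-2.015625, D=e−e_prev=-2.765625; u=2·(-1.890625)+0·(-2.015625)+1/2·(-2.765625)≈-5.164063; next y=3/5·0.890625+3/4·(-5.164063)≈-3.338672
n=3: y≈-3.338672, sp=-1, e=sp−y≈2.338672; I≈0.323047, D=e−e_prev≈4.229297; u=2·2.338672+0·0.323047+1/2·4.229297≈6.791992; next y=3/5·(-3.338672)+3/4·6.791992≈3.090791
n=4: y≈3.090791, sp=-2, e=sp−y≈-5.090791; I≈-4.767744, D=e−e_prev≈-7.429463; u=2·(-5.090791)+0·(-4.767744)+1/2·(-7.429463)≈-13.896313; next y=3/5·3.090791+3/4·(-13.896313)≈-8.567760
n=5: y≈-8.567760, sp=-2, e=sp−y≈6.567760; I≈1.800016, D=e−e_prev≈11.658552; u=2·6.567760+0·1.800016+1/2·11.658552≈18.964797; next y=3/5·(-8.567760)+3/4·18.964797≈9.082941
n=6: y≈9.082941, sp=-2, e=sp−y≈-11.082941; I≈-9.282925, D=e−e_prev≈-17.650702; u=2·(-11.082941)+0·(-9.282925)+1/2·(-17.650702)≈-30.991233; next y=3/5·9.082941+3/4·(-30.991233)≈-17.793660
n=7: y≈-17.793660, sp=-2, e=sp−y≈15.793660; I≈6.510735, D=e−e_prev≈26.876602; u=2·15.793660+0·6.510735+1/2·26.876602≈45.025621; next y=3/5·(-17.793660)+3/4·45.025621≈23.093020
n=8: y≈23.093020, sp=-2, e=sp−y≈-25.093020; I≈-18.582284, D=e−e_prev≈-40.886680; u=2·(-25.093020)+0·(-18.582284)+1/2·(-40.886680)≈-70.629380; next y=3/5·23.093020+3/4·(-70.629380)≈-39.116223
n=9: y≈-39.116223, sp=-2, e=sp−y≈37.116223; I≈18.533938, D=e−e_prev≈62.209243; u=2·37.116223+0·18.533938+1/2·62.209243≈105.337067; next y=3/5·(-39.116223)+3/4·105.337067≈55.533067
n=10: y≈55.533067, sp=-2, e=sp−y≈-57.533067; I≈-38.999128, D=e−e_prev≈-94.649290; u=2·(-57.533067)+0·(-38.999128)+1/2·(-94.649290)≈-162.390778; next y=3/5·55.533067+3/4·(-162.390778)≈-88.473244
n=11: y≈-88.473244, sp=-2, e=sp−y≈86.473244; I≈47.474115, D=e−e_prev≈144.006310; u=2·86.473244+0·47.474115+1/2·144.006310≈244.949642; next y=3/5·(-88.473244)+3/4·244.949642≈130.628286
n=12: y≈130.628286, sp=-2, e=sp−y≈-132.628286; I≈-85.154170, D=e−e_prev≈-219.101529; u=2·(-132.628286)+0·(-85.154170)+1/2·(-219.101529)≈-374.807336; next y=3/5·130.628286+3/4·(-374.807336)≈-202.728531
n=13: y≈-202.728531, sp=-2, e=sp−y≈200.728531; I≈115.574360, D=e−e_prev≈333.356816; u=2·200.728531+0·115.574360+1/2·333.356816≈568.135469; next y=3/5·(-202.728531)+3/4·568.135469≈304.464484

0 -1 -2.500 0.000
1 -1 2.688 -1.875
2 -1 -5.164 0.891
3 -1 6.792 -3.339
4 -2 -13.896 3.091
5 -2 18.965 -8.568
6 -2 -30.991 9.083
7 -2 45.026 -17.794
8 -2 -70.629 23.093
9 -2 105.337 -39.116
10 -2 -162.391 55.533
11 -2 244.950 -88.473
12 -2 -374.807 130.628
13 -2 568.135 -202.729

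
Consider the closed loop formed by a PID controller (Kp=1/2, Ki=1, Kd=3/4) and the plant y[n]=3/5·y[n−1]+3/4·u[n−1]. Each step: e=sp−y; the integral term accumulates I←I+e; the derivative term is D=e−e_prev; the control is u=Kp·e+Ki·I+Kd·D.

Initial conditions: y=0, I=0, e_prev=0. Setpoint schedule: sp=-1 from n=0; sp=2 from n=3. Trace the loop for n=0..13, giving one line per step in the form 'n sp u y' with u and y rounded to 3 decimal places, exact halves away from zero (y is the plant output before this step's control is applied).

0 -1 -2.250 0.000
1 -1 1.297 -1.688
2 -1 -2.988 -0.040
3 2 9.044 -2.265
4 2 -7.910 5.424
5 2 12.663 -2.678
6 2 -12.515 7.890
7 2 17.741 -4.652
8 2 -19.139 10.515
9 2 25.482 -8.045
10 2 -28.634 14.284
11 2 37.004 -12.905
12 2 -42.542 20.010
13 2 53.933 -19.900

(exact arithmetic carried between steps; '≈' marks a value shown rounded to 6 d.p. or computed from one; I and e_prev carry over from the previous line; the table rounds u and y to 3 d.p., halves away from zero)
n=0: y=0, sp=-1, e=sp−y=-1; I=-1, D=e−e_prev=-1; u=1/2·(-1)+1·(-1)+3/4·(-1)=-2.25; next y=3/5·0+3/4·(-2.25)=-1.6875
n=1: y=-1.6875, sp=-1, e=sp−y=0.6875; I=-0.3125, D=e−e_prev=1.6875; u=1/2·0.6875+1·(-0.3125)+3/4·1.6875=1.296875; next y=3/5·(-1.6875)+3/4·1.296875≈-0.039844
n=2: y≈-0.039844, sp=-1, e=sp−y≈-0.960156; I≈-1.272656, D=e−e_prev≈-1.647656; u=1/2·(-0.960156)+1·(-1.272656)+3/4·(-1.647656)≈-2.988477; next y=3/5·(-0.039844)+3/4·(-2.988477)≈-2.265264
n=3: y≈-2.265264, sp=2, e=sp−y≈4.265264; I≈2.992607, D=e−e_prev≈5.225420; u=1/2·4.265264+1·2.992607+3/4·5.225420≈9.044304; next y=3/5·(-2.265264)+3/4·9.044304≈5.424070
n=4: y≈5.424070, sp=2, e=sp−y≈-3.424070; I≈-0.431463, D=e−e_prev≈-7.689334; u=1/2·(-3.424070)+1·(-0.431463)+3/4·(-7.689334)≈-7.910498; next y=3/5·5.424070+3/4·(-7.910498)≈-2.678431
n=5: y≈-2.678431, sp=2, e=sp−y≈4.678431; I≈4.246969, D=e−e_prev≈8.102501; u=1/2·4.678431+1·4.246969+3/4·8.102501≈12.663060; next y=3/5·(-2.678431)+3/4·12.663060≈7.890237
n=6: y≈7.890237, sp=2, e=sp−y≈-5.890237; I≈-1.643268, D=e−e_prev≈-10.568668; u=1/2·(-5.890237)+1·(-1.643268)+3/4·(-10.568668)≈-12.514887; next y=3/5·7.890237+3/4·(-12.514887)≈-4.652023
n=7: y≈-4.652023, sp=2, e=sp−y≈6.652023; I≈5.008756, D=e−e_prev≈12.542260; u=1/2·6.652023+1·5.008756+3/4·12.542260≈17.741462; next y=3/5·(-4.652023)+3/4·17.741462≈10.514883
n=8: y≈10.514883, sp=2, e=sp−y≈-8.514883; I≈-3.506127, D=e−e_prev≈-15.166906; u=1/2·(-8.514883)+1·(-3.506127)+3/4·(-15.166906)≈-19.138748; next y=3/5·10.514883+3/4·(-19.138748)≈-8.045131
n=9: y≈-8.045131, sp=2, e=sp−y≈10.045131; I≈6.539004, D=e−e_prev≈18.560014; u=1/2·10.045131+1·6.539004+3/4·18.560014≈25.481580; next y=3/5·(-8.045131)+3/4·25.481580≈14.284106
n=10: y≈14.284106, sp=2, e=sp−y≈-12.284106; I≈-5.745102, D=e−e_prev≈-22.329237; u=1/2·(-12.284106)+1·(-5.745102)+3/4·(-22.329237)≈-28.634083; next y=3/5·14.284106+3/4·(-28.634083)≈-12.905099
n=11: y≈-12.905099, sp=2, e=sp−y≈14.905099; I≈9.159997, D=e−e_prev≈27.189205; u=1/2·14.905099+1·9.159997+3/4·27.189205≈37.004450; next y=3/5·(-12.905099)+3/4·37.004450≈20.010278
n=12: y≈20.010278, sp=2, e=sp−y≈-18.010278; I≈-8.850281, D=e−e_prev≈-32.915377; u=1/2·(-18.010278)+1·(-8.850281)+3/4·(-32.915377)≈-42.541953; next y=3/5·20.010278+3/4·(-42.541953)≈-19.900298
n=13: y≈-19.900298, sp=2, e=sp−y≈21.900298; I≈13.050017, D=e−e_prev≈39.910576; u=1/2·21.900298+1·13.050017+3/4·39.910576≈53.933098; next y=3/5·(-19.900298)+3/4·53.933098≈28.509644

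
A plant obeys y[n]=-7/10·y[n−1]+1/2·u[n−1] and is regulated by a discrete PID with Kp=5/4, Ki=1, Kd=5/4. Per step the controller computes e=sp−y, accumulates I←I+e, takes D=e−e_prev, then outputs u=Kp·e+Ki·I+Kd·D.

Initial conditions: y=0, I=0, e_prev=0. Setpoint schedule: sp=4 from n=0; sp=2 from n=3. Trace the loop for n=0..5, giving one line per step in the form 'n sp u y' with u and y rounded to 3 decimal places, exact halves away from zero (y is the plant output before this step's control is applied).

0 4 14.000 0.000
1 4 -11.500 7.000
2 4 56.025 -10.650
3 2 -119.799 35.468
4 2 327.560 -84.727
5 2 -813.309 223.089

(exact arithmetic carried between steps; '≈' marks a value shown rounded to 6 d.p. or computed from one; I and e_prev carry over from the previous line; the table rounds u and y to 3 d.p., halves away from zero)
n=0: y=0, sp=4, e=sp−y=4; I=4, D=e−e_prev=4; u=5/4·4+1·4+5/4·4=14; next y=-7/10·0+1/2·14=7
n=1: y=7, sp=4, e=sp−y=-3; I=1, D=e−e_prev=-7; u=5/4·(-3)+1·1+5/4·(-7)=-11.5; next y=-7/10·7+1/2·(-11.5)=-10.65
n=2: y=-10.65, sp=4, e=sp−y=14.65; I=15.65, D=e−e_prev=17.65; u=5/4·14.65+1·15.65+5/4·17.65=56.025; next y=-7/10·(-10.65)+1/2·56.025=35.4675
n=3: y=35.4675, sp=2, e=sp−y=-33.4675; I=-17.8175, D=e−e_prev=-48.1175; u=5/4·(-33.4675)+1·(-17.8175)+5/4·(-48.1175)=-119.79875; next y=-7/10·35.4675+1/2·(-119.79875)=-84.726625
n=4: y=-84.726625, sp=2, e=sp−y=86.726625; I=68.909125, D=e−e_prev=120.194125; u=5/4·86.726625+1·68.909125+5/4·120.194125≈327.560063; next y=-7/10·(-84.726625)+1/2·327.560063≈223.088669
n=5: y≈223.088669, sp=2, e=sp−y≈-221.088669; I≈-152.179544, D=e−e_prev≈-307.815294; u=5/4·(-221.088669)+1·(-152.179544)+5/4·(-307.815294)≈-813.309497; next y=-7/10·223.088669+1/2·(-813.309497)≈-562.816817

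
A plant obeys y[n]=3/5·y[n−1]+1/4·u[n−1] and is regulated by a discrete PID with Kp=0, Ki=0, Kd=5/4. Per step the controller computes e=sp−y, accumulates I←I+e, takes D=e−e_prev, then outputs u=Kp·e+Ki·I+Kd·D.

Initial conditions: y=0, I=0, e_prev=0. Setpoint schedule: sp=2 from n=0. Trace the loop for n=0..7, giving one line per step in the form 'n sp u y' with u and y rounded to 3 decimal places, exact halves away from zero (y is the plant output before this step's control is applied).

(exact arithmetic carried between steps; '≈' marks a value shown rounded to 6 d.p. or computed from one; I and e_prev carry over from the previous line; the table rounds u and y to 3 d.p., halves away from zero)
n=0: y=0, sp=2, e=sp−y=2; I=2, D=e−e_prev=2; u=0·2+0·2+5/4·2=2.5; next y=3/5·0+1/4·2.5=0.625
n=1: y=0.625, sp=2, e=sp−y=1.375; I=3.375, D=e−e_prev=-0.625; u=0·1.375+0·3.375+5/4·(-0.625)=-0.78125; next y=3/5·0.625+1/4·(-0.78125)≈0.179688
n=2: y≈0.179688, sp=2, e=sp−y≈1.820313; I≈5.195313, D=e−e_prev≈0.445313; u=0·1.820313+0·5.195313+5/4·0.445313≈0.556641; next y=3/5·0.179688+1/4·0.556641≈0.246973
n=3: y≈0.246973, sp=2, e=sp−y≈1.753027; I≈6.948340, D=e−e_prev≈-0.067285; u=0·1.753027+0·6.948340+5/4·(-0.067285)≈-0.084106; next y=3/5·0.246973+1/4·(-0.084106)≈0.127157
n=4: y≈0.127157, sp=2, e=sp−y≈1.872843; I≈8.821183, D=e−e_prev≈0.119816; u=0·1.872843+0·8.821183+5/4·0.119816≈0.149770; next y=3/5·0.127157+1/4·0.149770≈0.113737
n=5: y≈0.113737, sp=2, e=sp−y≈1.886263; I≈10.707446, D=e−e_prev≈0.013420; u=0·1.886263+0·10.707446+5/4·0.013420≈0.016775; next y=3/5·0.113737+1/4·0.016775≈0.072436
n=6: y≈0.072436, sp=2, e=sp−y≈1.927564; I≈12.635010, D=e−e_prev≈0.041301; u=0·1.927564+0·12.635010+5/4·0.041301≈0.051626; next y=3/5·0.072436+1/4·0.051626≈0.056368
n=7: y≈0.056368, sp=2, e=sp−y≈1.943632; I≈14.578642, D=e−e_prev≈0.016068; u=0·1.943632+0·14.578642+5/4·0.016068≈0.020085; next y=3/5·0.056368+1/4·0.020085≈0.038842

0 2 2.500 0.000
1 2 -0.781 0.625
2 2 0.557 0.180
3 2 -0.084 0.247
4 2 0.150 0.127
5 2 0.017 0.114
6 2 0.052 0.072
7 2 0.020 0.056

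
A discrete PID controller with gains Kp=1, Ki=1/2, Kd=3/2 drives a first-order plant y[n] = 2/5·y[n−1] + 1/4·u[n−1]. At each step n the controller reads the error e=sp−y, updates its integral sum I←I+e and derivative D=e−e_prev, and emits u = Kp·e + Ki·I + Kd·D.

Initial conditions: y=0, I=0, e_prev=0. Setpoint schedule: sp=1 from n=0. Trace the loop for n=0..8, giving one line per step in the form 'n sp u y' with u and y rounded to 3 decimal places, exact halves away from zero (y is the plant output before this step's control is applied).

0 1 3.000 0.000
1 1 -0.250 0.750
2 1 2.538 0.238
3 1 0.674 0.729
4 1 2.355 0.460
5 1 1.284 0.773
6 1 2.294 0.630
7 1 1.678 0.826
8 1 2.286 0.750

(exact arithmetic carried between steps; '≈' marks a value shown rounded to 6 d.p. or computed from one; I and e_prev carry over from the previous line; the table rounds u and y to 3 d.p., halves away from zero)
n=0: y=0, sp=1, e=sp−y=1; I=1, D=e−e_prev=1; u=1·1+1/2·1+3/2·1=3; next y=2/5·0+1/4·3=0.75
n=1: y=0.75, sp=1, e=sp−y=0.25; I=1.25, D=e−e_prev=-0.75; u=1·0.25+1/2·1.25+3/2·(-0.75)=-0.25; next y=2/5·0.75+1/4·(-0.25)=0.2375
n=2: y=0.2375, sp=1, e=sp−y=0.7625; I=2.0125, D=e−e_prev=0.5125; u=1·0.7625+1/2·2.0125+3/2·0.5125=2.5375; next y=2/5·0.2375+1/4·2.5375=0.729375
n=3: y=0.729375, sp=1, e=sp−y=0.270625; I=2.283125, D=e−e_prev=-0.491875; u=1·0.270625+1/2·2.283125+3/2·(-0.491875)=0.674375; next y=2/5·0.729375+1/4·0.674375≈0.460344
n=4: y≈0.460344, sp=1, e=sp−y≈0.539656; I≈2.822781, D=e−e_prev≈0.269031; u=1·0.539656+1/2·2.822781+3/2·0.269031≈2.354594; next y=2/5·0.460344+1/4·2.354594≈0.772786
n=5: y≈0.772786, sp=1, e=sp−y≈0.227214; I≈3.049995, D=e−e_prev≈-0.312442; u=1·0.227214+1/2·3.049995+3/2·(-0.312442)≈1.283548; next y=2/5·0.772786+1/4·1.283548≈0.630001
n=6: y≈0.630001, sp=1, e=sp−y≈0.369999; I≈3.419994, D=e−e_prev≈0.142784; u=1·0.369999+1/2·3.419994+3/2·0.142784≈2.294172; next y=2/5·0.630001+1/4·2.294172≈0.825544
n=7: y≈0.825544, sp=1, e=sp−y≈0.174456; I≈3.594450, D=e−e_prev≈-0.195542; u=1·0.174456+1/2·3.594450+3/2·(-0.195542)≈1.678368; next y=2/5·0.825544+1/4·1.678368≈0.749810
n=8: y≈0.749810, sp=1, e=sp−y≈0.250190; I≈3.844641, D=e−e_prev≈0.075734; u=1·0.250190+1/2·3.844641+3/2·0.075734≈2.286112; next y=2/5·0.749810+1/4·2.286112≈0.871452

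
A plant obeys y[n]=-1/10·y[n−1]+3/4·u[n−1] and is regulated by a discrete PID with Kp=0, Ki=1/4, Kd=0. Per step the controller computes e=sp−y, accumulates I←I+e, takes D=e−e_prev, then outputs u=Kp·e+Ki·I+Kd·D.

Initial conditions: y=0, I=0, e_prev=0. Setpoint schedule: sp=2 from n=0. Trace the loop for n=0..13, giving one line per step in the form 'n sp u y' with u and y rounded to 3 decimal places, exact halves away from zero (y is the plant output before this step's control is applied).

0 2 0.500 0.000
1 2 0.906 0.375
2 2 1.246 0.642
3 2 1.528 0.870
4 2 1.763 1.059
5 2 1.959 1.217
6 2 2.122 1.348
7 2 2.258 1.457
8 2 2.371 1.548
9 2 2.465 1.624
10 2 2.544 1.687
11 2 2.609 1.739
12 2 2.663 1.783
13 2 2.708 1.819

(exact arithmetic carried between steps; '≈' marks a value shown rounded to 6 d.p. or computed from one; I and e_prev carry over from the previous line; the table rounds u and y to 3 d.p., halves away from zero)
n=0: y=0, sp=2, e=sp−y=2; I=2, D=e−e_prev=2; u=0·2+1/4·2+0·2=0.5; next y=-1/10·0+3/4·0.5=0.375
n=1: y=0.375, sp=2, e=sp−y=1.625; I=3.625, D=e−e_prev=-0.375; u=0·1.625+1/4·3.625+0·(-0.375)=0.90625; next y=-1/10·0.375+3/4·0.90625≈0.642188
n=2: y≈0.642188, sp=2, e=sp−y≈1.357813; I≈4.982813, D=e−e_prev≈-0.267188; u=0·1.357813+1/4·4.982813+0·(-0.267188)≈1.245703; next y=-1/10·0.642188+3/4·1.245703≈0.870059
n=3: y≈0.870059, sp=2, e=sp−y≈1.129941; I≈6.112754, D=e−e_prev≈-0.227871; u=0·1.129941+1/4·6.112754+0·(-0.227871)≈1.528188; next y=-1/10·0.870059+3/4·1.528188≈1.059135
n=4: y≈1.059135, sp=2, e=sp−y≈0.940865; I≈7.053618, D=e−e_prev≈-0.189077; u=0·0.940865+1/4·7.053618+0·(-0.189077)≈1.763405; next y=-1/10·1.059135+3/4·1.763405≈1.216640
n=5: y≈1.216640, sp=2, e=sp−y≈0.783360; I≈7.836979, D=e−e_prev≈-0.157504; u=0·0.783360+1/4·7.836979+0·(-0.157504)≈1.959245; next y=-1/10·1.216640+3/4·1.959245≈1.347769
n=6: y≈1.347769, sp=2, e=sp−y≈0.652231; I≈8.489209, D=e−e_prev≈-0.131130; u=0·0.652231+1/4·8.489209+0·(-0.131130)≈2.122302; next y=-1/10·1.347769+3/4·2.122302≈1.456950
n=7: y≈1.456950, sp=2, e=sp−y≈0.543050; I≈9.032259, D=e−e_prev≈-0.109180; u=0·0.543050+1/4·9.032259+0·(-0.109180)≈2.258065; next y=-1/10·1.456950+3/4·2.258065≈1.547854
n=8: y≈1.547854, sp=2, e=sp−y≈0.452146; I≈9.484406, D=e−e_prev≈-0.090904; u=0·0.452146+1/4·9.484406+0·(-0.090904)≈2.371101; next y=-1/10·1.547854+3/4·2.371101≈1.623541
n=9: y≈1.623541, sp=2, e=sp−y≈0.376459; I≈9.860865, D=e−e_prev≈-0.075687; u=0·0.376459+1/4·9.860865+0·(-0.075687)≈2.465216; next y=-1/10·1.623541+3/4·2.465216≈1.686558
n=10: y≈1.686558, sp=2, e=sp−y≈0.313442; I≈10.174307, D=e−e_prev≈-0.063017; u=0·0.313442+1/4·10.174307+0·(-0.063017)≈2.543577; next y=-1/10·1.686558+3/4·2.543577≈1.739027
n=11: y≈1.739027, sp=2, e=sp−y≈0.260973; I≈10.435280, D=e−e_prev≈-0.052469; u=0·0.260973+1/4·10.435280+0·(-0.052469)≈2.608820; next y=-1/10·1.739027+3/4·2.608820≈1.782712
n=12: y≈1.782712, sp=2, e=sp−y≈0.217288; I≈10.652568, D=e−e_prev≈-0.043686; u=0·0.217288+1/4·10.652568+0·(-0.043686)≈2.663142; next y=-1/10·1.782712+3/4·2.663142≈1.819085
n=13: y≈1.819085, sp=2, e=sp−y≈0.180915; I≈10.833483, D=e−e_prev≈-0.036373; u=0·0.180915+1/4·10.833483+0·(-0.036373)≈2.708371; next y=-1/10·1.819085+3/4·2.708371≈1.849369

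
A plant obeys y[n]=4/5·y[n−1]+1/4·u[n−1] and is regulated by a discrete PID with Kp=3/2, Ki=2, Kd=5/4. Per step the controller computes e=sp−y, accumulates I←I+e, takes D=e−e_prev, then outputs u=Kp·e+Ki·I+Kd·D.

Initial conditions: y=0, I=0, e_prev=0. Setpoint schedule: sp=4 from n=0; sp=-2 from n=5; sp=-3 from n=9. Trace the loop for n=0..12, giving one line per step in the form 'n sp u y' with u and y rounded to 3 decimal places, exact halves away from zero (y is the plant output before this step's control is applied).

0 4 19.000 0.000
1 4 -0.563 4.750
2 4 9.055 3.659
3 4 1.096 5.191
4 4 4.258 4.427
5 -2 -26.902 4.606
6 -2 3.931 -3.040
7 -2 -11.103 -1.450
8 -2 1.593 -3.935
9 -3 -8.024 -2.750
10 -3 1.124 -4.206
11 -3 -3.614 -3.084
12 -3 -0.682 -3.371

(exact arithmetic carried between steps; '≈' marks a value shown rounded to 6 d.p. or computed from one; I and e_prev carry over from the previous line; the table rounds u and y to 3 d.p., halves away from zero)
n=0: y=0, sp=4, e=sp−y=4; I=4, D=e−e_prev=4; u=3/2·4+2·4+5/4·4=19; next y=4/5·0+1/4·19=4.75
n=1: y=4.75, sp=4, e=sp−y=-0.75; I=3.25, D=e−e_prev=-4.75; u=3/2·(-0.75)+2·3.25+5/4·(-4.75)=-0.5625; next y=4/5·4.75+1/4·(-0.5625)=3.659375
n=2: y=3.659375, sp=4, e=sp−y=0.340625; I=3.590625, D=e−e_prev=1.090625; u=3/2·0.340625+2·3.590625+5/4·1.090625≈9.055469; next y=4/5·3.659375+1/4·9.055469≈5.191367
n=3: y≈5.191367, sp=4, e=sp−y≈-1.191367; I≈2.399258, D=e−e_prev≈-1.531992; u=3/2·(-1.191367)+2·2.399258+5/4·(-1.531992)≈1.096475; next y=4/5·5.191367+1/4·1.096475≈4.427212
n=4: y≈4.427212, sp=4, e=sp−y≈-0.427212; I≈1.972045, D=e−e_prev≈0.764155; u=3/2·(-0.427212)+2·1.972045+5/4·0.764155≈4.258466; next y=4/5·4.427212+1/4·4.258466≈4.606386
n=5: y≈4.606386, sp=-2, e=sp−y≈-6.606386; I≈-4.634341, D=e−e_prev≈-6.179174; u=3/2·(-6.606386)+2·(-4.634341)+5/4·(-6.179174)≈-26.902229; next y=4/5·4.606386+1/4·(-26.902229)≈-3.040448
n=6: y≈-3.040448, sp=-2, e=sp−y≈1.040448; I≈-3.593893, D=e−e_prev≈7.646834; u=3/2·1.040448+2·(-3.593893)+5/4·7.646834≈3.931430; next y=4/5·(-3.040448)+1/4·3.931430≈-1.449501
n=7: y≈-1.449501, sp=-2, e=sp−y≈-0.550499; I≈-4.144392, D=e−e_prev≈-1.590947; u=3/2·(-0.550499)+2·(-4.144392)+5/4·(-1.590947)≈-11.103216; next y=4/5·(-1.449501)+1/4·(-11.103216)≈-3.935405
n=8: y≈-3.935405, sp=-2, e=sp−y≈1.935405; I≈-2.208987, D=e−e_prev≈2.485904; u=3/2·1.935405+2·(-2.208987)+5/4·2.485904≈1.592513; next y=4/5·(-3.935405)+1/4·1.592513≈-2.750196
n=9: y≈-2.750196, sp=-3, e=sp−y≈-0.249804; I≈-2.458791, D=e−e_prev≈-2.185209; u=3/2·(-0.249804)+2·(-2.458791)+5/4·(-2.185209)≈-8.023801; next y=4/5·(-2.750196)+1/4·(-8.023801)≈-4.206107
n=10: y≈-4.206107, sp=-3, e=sp−y≈1.206107; I≈-1.252685, D=e−e_prev≈1.455911; u=3/2·1.206107+2·(-1.252685)+5/4·1.455911≈1.123679; next y=4/5·(-4.206107)+1/4·1.123679≈-3.083965
n=11: y≈-3.083965, sp=-3, e=sp−y≈0.083965; I≈-1.168719, D=e−e_prev≈-1.122141; u=3/2·0.083965+2·(-1.168719)+5/4·(-1.122141)≈-3.614167; next y=4/5·(-3.083965)+1/4·(-3.614167)≈-3.370714
n=12: y≈-3.370714, sp=-3, e=sp−y≈0.370714; I≈-0.798005, D=e−e_prev≈0.286749; u=3/2·0.370714+2·(-0.798005)+5/4·0.286749≈-0.681503; next y=4/5·(-3.370714)+1/4·(-0.681503)≈-2.866947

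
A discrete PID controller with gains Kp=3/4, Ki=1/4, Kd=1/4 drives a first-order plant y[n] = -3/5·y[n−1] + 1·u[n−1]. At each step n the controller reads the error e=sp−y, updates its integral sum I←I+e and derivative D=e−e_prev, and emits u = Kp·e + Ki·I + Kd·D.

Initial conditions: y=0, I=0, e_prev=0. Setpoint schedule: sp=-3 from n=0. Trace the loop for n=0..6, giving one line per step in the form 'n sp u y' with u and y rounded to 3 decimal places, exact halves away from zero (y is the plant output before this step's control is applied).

(exact arithmetic carried between steps; '≈' marks a value shown rounded to 6 d.p. or computed from one; I and e_prev carry over from the previous line; the table rounds u and y to 3 d.p., halves away from zero)
n=0: y=0, sp=-3, e=sp−y=-3; I=-3, D=e−e_prev=-3; u=3/4·(-3)+1/4·(-3)+1/4·(-3)=-3.75; next y=-3/5·0+1·(-3.75)=-3.75
n=1: y=-3.75, sp=-3, e=sp−y=0.75; I=-2.25, D=e−e_prev=3.75; u=3/4·0.75+1/4·(-2.25)+1/4·3.75=0.9375; next y=-3/5·(-3.75)+1·0.9375=3.1875
n=2: y=3.1875, sp=-3, e=sp−y=-6.1875; I=-8.4375, D=e−e_prev=-6.9375; u=3/4·(-6.1875)+1/4·(-8.4375)+1/4·(-6.9375)=-8.484375; next y=-3/5·3.1875+1·(-8.484375)=-10.396875
n=3: y=-10.396875, sp=-3, e=sp−y=7.396875; I=-1.040625, D=e−e_prev=13.584375; u=3/4·7.396875+1/4·(-1.040625)+1/4·13.584375≈8.683594; next y=-3/5·(-10.396875)+1·8.683594≈14.921719
n=4: y≈14.921719, sp=-3, e=sp−y≈-17.921719; I≈-18.962344, D=e−e_prev≈-25.318594; u=3/4·(-17.921719)+1/4·(-18.962344)+1/4·(-25.318594)≈-24.511523; next y=-3/5·14.921719+1·(-24.511523)≈-33.464555
n=5: y≈-33.464555, sp=-3, e=sp−y≈30.464555; I≈11.502211, D=e−e_prev≈48.386273; u=3/4·30.464555+1/4·11.502211+1/4·48.386273≈37.820537; next y=-3/5·(-33.464555)+1·37.820537≈57.899270
n=6: y≈57.899270, sp=-3, e=sp−y≈-60.899270; I≈-49.397059, D=e−e_prev≈-91.363825; u=3/4·(-60.899270)+1/4·(-49.397059)+1/4·(-91.363825)≈-80.864673; next y=-3/5·57.899270+1·(-80.864673)≈-115.604235

0 -3 -3.750 0.000
1 -3 0.938 -3.750
2 -3 -8.484 3.188
3 -3 8.684 -10.397
4 -3 -24.512 14.922
5 -3 37.821 -33.465
6 -3 -80.865 57.899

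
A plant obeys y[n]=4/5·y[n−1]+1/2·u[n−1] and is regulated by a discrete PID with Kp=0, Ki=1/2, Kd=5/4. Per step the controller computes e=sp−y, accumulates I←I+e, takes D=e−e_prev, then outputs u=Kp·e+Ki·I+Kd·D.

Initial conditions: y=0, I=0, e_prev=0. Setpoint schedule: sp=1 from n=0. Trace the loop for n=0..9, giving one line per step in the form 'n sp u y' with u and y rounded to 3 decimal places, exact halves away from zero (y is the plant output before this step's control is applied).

(exact arithmetic carried between steps; '≈' marks a value shown rounded to 6 d.p. or computed from one; I and e_prev carry over from the previous line; the table rounds u and y to 3 d.p., halves away from zero)
n=0: y=0, sp=1, e=sp−y=1; I=1, D=e−e_prev=1; u=0·1+1/2·1+5/4·1=1.75; next y=4/5·0+1/2·1.75=0.875
n=1: y=0.875, sp=1, e=sp−y=0.125; I=1.125, D=e−e_prev=-0.875; u=0·0.125+1/2·1.125+5/4·(-0.875)=-0.53125; next y=4/5·0.875+1/2·(-0.53125)=0.434375
n=2: y=0.434375, sp=1, e=sp−y=0.565625; I=1.690625, D=e−e_prev=0.440625; u=0·0.565625+1/2·1.690625+5/4·0.440625≈1.396094; next y=4/5·0.434375+1/2·1.396094≈1.045547
n=3: y≈1.045547, sp=1, e=sp−y≈-0.045547; I≈1.645078, D=e−e_prev≈-0.611172; u=0·(-0.045547)+1/2·1.645078+5/4·(-0.611172)≈0.058574; next y=4/5·1.045547+1/2·0.058574≈0.865725
n=4: y≈0.865725, sp=1, e=sp−y≈0.134275; I≈1.779354, D=e−e_prev≈0.179822; u=0·0.134275+1/2·1.779354+5/4·0.179822≈1.114455; next y=4/5·0.865725+1/2·1.114455≈1.249807
n=5: y≈1.249807, sp=1, e=sp−y≈-0.249807; I≈1.529547, D=e−e_prev≈-0.384082; u=0·(-0.249807)+1/2·1.529547+5/4·(-0.384082)≈0.284670; next y=4/5·1.249807+1/2·0.284670≈1.142181
n=6: y≈1.142181, sp=1, e=sp−y≈-0.142181; I≈1.387366, D=e−e_prev≈0.107626; u=0·(-0.142181)+1/2·1.387366+5/4·0.107626≈0.828216; next y=4/5·1.142181+1/2·0.828216≈1.327852
n=7: y≈1.327852, sp=1, e=sp−y≈-0.327852; I≈1.059513, D=e−e_prev≈-0.185672; u=0·(-0.327852)+1/2·1.059513+5/4·(-0.185672)≈0.297667; next y=4/5·1.327852+1/2·0.297667≈1.211115
n=8: y≈1.211115, sp=1, e=sp−y≈-0.211115; I≈0.848398, D=e−e_prev≈0.116737; u=0·(-0.211115)+1/2·0.848398+5/4·0.116737≈0.570120; next y=4/5·1.211115+1/2·0.570120≈1.253952
n=9: y≈1.253952, sp=1, e=sp−y≈-0.253952; I≈0.594445, D=e−e_prev≈-0.042837; u=0·(-0.253952)+1/2·0.594445+5/4·(-0.042837)≈0.243676; next y=4/5·1.253952+1/2·0.243676≈1.125000

0 1 1.750 0.000
1 1 -0.531 0.875
2 1 1.396 0.434
3 1 0.059 1.046
4 1 1.114 0.866
5 1 0.285 1.250
6 1 0.828 1.142
7 1 0.298 1.328
8 1 0.570 1.211
9 1 0.244 1.254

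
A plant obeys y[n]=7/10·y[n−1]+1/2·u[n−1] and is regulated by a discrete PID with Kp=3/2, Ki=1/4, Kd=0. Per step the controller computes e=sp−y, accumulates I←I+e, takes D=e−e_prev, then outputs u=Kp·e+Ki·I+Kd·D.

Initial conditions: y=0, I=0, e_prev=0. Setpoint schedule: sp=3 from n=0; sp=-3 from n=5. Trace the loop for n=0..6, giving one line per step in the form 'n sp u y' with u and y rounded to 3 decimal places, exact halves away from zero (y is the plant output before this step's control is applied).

0 3 5.250 0.000
1 3 1.406 2.625
2 3 1.648 2.541
3 3 1.655 2.602
4 3 1.672 2.649
5 -3 -8.812 2.690
6 -3 -1.112 -2.523

(exact arithmetic carried between steps; '≈' marks a value shown rounded to 6 d.p. or computed from one; I and e_prev carry over from the previous line; the table rounds u and y to 3 d.p., halves away from zero)
n=0: y=0, sp=3, e=sp−y=3; I=3, D=e−e_prev=3; u=3/2·3+1/4·3+0·3=5.25; next y=7/10·0+1/2·5.25=2.625
n=1: y=2.625, sp=3, e=sp−y=0.375; I=3.375, D=e−e_prev=-2.625; u=3/2·0.375+1/4·3.375+0·(-2.625)=1.40625; next y=7/10·2.625+1/2·1.40625=2.540625
n=2: y=2.540625, sp=3, e=sp−y=0.459375; I=3.834375, D=e−e_prev=0.084375; u=3/2·0.459375+1/4·3.834375+0·0.084375≈1.647656; next y=7/10·2.540625+1/2·1.647656≈2.602266
n=3: y≈2.602266, sp=3, e=sp−y≈0.397734; I≈4.232109, D=e−e_prev≈-0.061641; u=3/2·0.397734+1/4·4.232109+0·(-0.061641)≈1.654629; next y=7/10·2.602266+1/2·1.654629≈2.648900
n=4: y≈2.648900, sp=3, e=sp−y≈0.351100; I≈4.583209, D=e−e_prev≈-0.046635; u=3/2·0.351100+1/4·4.583209+0·(-0.046635)≈1.672452; next y=7/10·2.648900+1/2·1.672452≈2.690456
n=5: y≈2.690456, sp=-3, e=sp−y≈-5.690456; I≈-1.107247, D=e−e_prev≈-6.041556; u=3/2·(-5.690456)+1/4·(-1.107247)+0·(-6.041556)≈-8.812496; next y=7/10·2.690456+1/2·(-8.812496)≈-2.522929
n=6: y≈-2.522929, sp=-3, e=sp−y≈-0.477071; I≈-1.584318, D=e−e_prev≈5.213385; u=3/2·(-0.477071)+1/4·(-1.584318)+0·5.213385≈-1.111687; next y=7/10·(-2.522929)+1/2·(-1.111687)≈-2.321893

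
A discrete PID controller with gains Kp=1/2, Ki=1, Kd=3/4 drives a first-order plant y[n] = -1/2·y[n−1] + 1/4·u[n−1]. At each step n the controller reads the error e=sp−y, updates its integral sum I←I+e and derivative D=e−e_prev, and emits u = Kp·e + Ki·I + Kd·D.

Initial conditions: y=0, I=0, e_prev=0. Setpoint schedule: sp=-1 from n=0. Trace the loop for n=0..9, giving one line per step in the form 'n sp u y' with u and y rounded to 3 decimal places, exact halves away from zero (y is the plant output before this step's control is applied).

(exact arithmetic carried between steps; '≈' marks a value shown rounded to 6 d.p. or computed from one; I and e_prev carry over from the previous line; the table rounds u and y to 3 d.p., halves away from zero)
n=0: y=0, sp=-1, e=sp−y=-1; I=-1, D=e−e_prev=-1; u=1/2·(-1)+1·(-1)+3/4·(-1)=-2.25; next y=-1/2·0+1/4·(-2.25)=-0.5625
n=1: y=-0.5625, sp=-1, e=sp−y=-0.4375; I=-1.4375, D=e−e_prev=0.5625; u=1/2·(-0.4375)+1·(-1.4375)+3/4·0.5625=-1.234375; next y=-1/2·(-0.5625)+1/4·(-1.234375)≈-0.027344
n=2: y≈-0.027344, sp=-1, e=sp−y≈-0.972656; I≈-2.410156, D=e−e_prev≈-0.535156; u=1/2·(-0.972656)+1·(-2.410156)+3/4·(-0.535156)≈-3.297852; next y=-1/2·(-0.027344)+1/4·(-3.297852)≈-0.810791
n=3: y≈-0.810791, sp=-1, e=sp−y≈-0.189209; I≈-2.599365, D=e−e_prev≈0.783447; u=1/2·(-0.189209)+1·(-2.599365)+3/4·0.783447≈-2.106384; next y=-1/2·(-0.810791)+1/4·(-2.106384)≈-0.121201
n=4: y≈-0.121201, sp=-1, e=sp−y≈-0.878799; I≈-3.478165, D=e−e_prev≈-0.689590; u=1/2·(-0.878799)+1·(-3.478165)+3/4·(-0.689590)≈-4.434757; next y=-1/2·(-0.121201)+1/4·(-4.434757)≈-1.048089
n=5: y≈-1.048089, sp=-1, e=sp−y≈0.048089; I≈-3.430076, D=e−e_prev≈0.926888; u=1/2·0.048089+1·(-3.430076)+3/4·0.926888≈-2.710865; next y=-1/2·(-1.048089)+1/4·(-2.710865)≈-0.153672
n=6: y≈-0.153672, sp=-1, e=sp−y≈-0.846328; I≈-4.276404, D=e−e_prev≈-0.894417; u=1/2·(-0.846328)+1·(-4.276404)+3/4·(-0.894417)≈-5.370381; next y=-1/2·(-0.153672)+1/4·(-5.370381)≈-1.265759
n=7: y≈-1.265759, sp=-1, e=sp−y≈0.265759; I≈-4.010645, D=e−e_prev≈1.112088; u=1/2·0.265759+1·(-4.010645)+3/4·1.112088≈-3.043699; next y=-1/2·(-1.265759)+1/4·(-3.043699)≈-0.128045
n=8: y≈-0.128045, sp=-1, e=sp−y≈-0.871955; I≈-4.882599, D=e−e_prev≈-1.137714; u=1/2·(-0.871955)+1·(-4.882599)+3/4·(-1.137714)≈-6.171863; next y=-1/2·(-0.128045)+1/4·(-6.171863)≈-1.478943
n=9: y≈-1.478943, sp=-1, e=sp−y≈0.478943; I≈-4.403656, D=e−e_prev≈1.350898; u=1/2·0.478943+1·(-4.403656)+3/4·1.350898≈-3.151011; next y=-1/2·(-1.478943)+1/4·(-3.151011)≈-0.048281

0 -1 -2.250 0.000
1 -1 -1.234 -0.563
2 -1 -3.298 -0.027
3 -1 -2.106 -0.811
4 -1 -4.435 -0.121
5 -1 -2.711 -1.048
6 -1 -5.370 -0.154
7 -1 -3.044 -1.266
8 -1 -6.172 -0.128
9 -1 -3.151 -1.479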